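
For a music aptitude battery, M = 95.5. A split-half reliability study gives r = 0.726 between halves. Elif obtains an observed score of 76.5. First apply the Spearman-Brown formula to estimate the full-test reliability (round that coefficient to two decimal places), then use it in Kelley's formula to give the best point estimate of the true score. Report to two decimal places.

Spearman-Brown: ρ = 2r/(1 + r) = 2(0.726)/(1 + 0.726) = 1.4520/1.726 = 0.8413 → 0.84
Kelley's formula gives T̂ = 0.84·76.5 + 0.16·95.5 = 64.260 + 15.280 = 79.540.

79.54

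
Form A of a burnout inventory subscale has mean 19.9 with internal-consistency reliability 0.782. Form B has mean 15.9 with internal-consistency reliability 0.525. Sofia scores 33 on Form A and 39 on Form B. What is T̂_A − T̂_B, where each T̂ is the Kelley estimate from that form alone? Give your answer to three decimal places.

T̂_A = 0.782(33) + 0.218(19.9) = 30.14420
T̂_B = 0.525(39) + 0.475(15.9) = 28.02750
T̂_A − T̂_B = 2.11670

2.117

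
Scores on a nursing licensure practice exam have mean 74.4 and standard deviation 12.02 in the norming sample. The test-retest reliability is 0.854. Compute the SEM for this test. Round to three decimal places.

4.593

SEM = SD · √(1 − ρ) = 12.02 × √0.146 = 12.02 × 0.3821 = 4.5928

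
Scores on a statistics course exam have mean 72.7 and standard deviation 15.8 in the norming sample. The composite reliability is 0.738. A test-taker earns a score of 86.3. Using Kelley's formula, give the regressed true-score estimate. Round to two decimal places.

82.74

T̂ = 0.738(86.3) + 0.262(72.7) = 63.6894 + 19.0474 = 82.737 → 82.74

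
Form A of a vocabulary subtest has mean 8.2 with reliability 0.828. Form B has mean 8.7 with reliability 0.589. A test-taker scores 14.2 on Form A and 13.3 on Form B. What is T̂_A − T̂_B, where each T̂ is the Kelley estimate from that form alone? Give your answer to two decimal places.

1.76

T̂_A = 0.828(14.2) + 0.172(8.2) = 13.1680
T̂_B = 0.589(13.3) + 0.411(8.7) = 11.4094
T̂_A − T̂_B = 1.7586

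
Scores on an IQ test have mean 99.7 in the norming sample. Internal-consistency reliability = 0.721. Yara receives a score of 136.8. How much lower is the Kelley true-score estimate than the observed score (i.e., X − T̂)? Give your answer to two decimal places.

T̂ = ρX + (1 − ρ)μ
  = 0.721 × 136.8 + 0.279 × 99.7
  = 98.6328 + 27.8163
  = 126.4491
  ≈ 126.449
X − T̂ = 136.8 − 126.449 = 10.351 → 10.35

10.35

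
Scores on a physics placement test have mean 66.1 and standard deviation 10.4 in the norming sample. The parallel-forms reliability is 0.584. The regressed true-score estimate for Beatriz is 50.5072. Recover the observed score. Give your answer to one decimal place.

39.4

T̂ = ρX + (1 − ρ)μ  ⇒  X = (T̂ − (1 − ρ)μ) / ρ
X = (50.5072 − 0.416 × 66.1) / 0.584 = (50.5072 − 27.4976) / 0.584 = 23.0096 / 0.584 = 39.400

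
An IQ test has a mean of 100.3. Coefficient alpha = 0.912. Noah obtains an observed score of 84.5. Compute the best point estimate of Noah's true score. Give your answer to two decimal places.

85.89

Regress the observed score toward the mean by the unreliability: T̂ = 0.912·84.5 + 0.088·100.3 = 77.0640 + 8.8264 = 85.890.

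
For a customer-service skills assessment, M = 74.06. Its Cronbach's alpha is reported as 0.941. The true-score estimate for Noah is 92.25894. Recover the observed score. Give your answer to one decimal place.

T̂ = ρX + (1 − ρ)μ  ⇒  X = (T̂ − (1 − ρ)μ) / ρ
X = (92.25894 − 0.059 × 74.06) / 0.941 = (92.25894 − 4.36954) / 0.941 = 87.88940 / 0.941 = 93.400

93.4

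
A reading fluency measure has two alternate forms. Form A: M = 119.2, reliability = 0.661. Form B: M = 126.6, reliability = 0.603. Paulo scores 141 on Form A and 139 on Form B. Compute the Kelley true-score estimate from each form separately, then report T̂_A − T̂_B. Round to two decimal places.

-0.47

T̂_A = 0.661(141) + 0.339(119.2) = 133.6098
T̂_B = 0.603(139) + 0.397(126.6) = 134.0772
T̂_A − T̂_B = -0.4674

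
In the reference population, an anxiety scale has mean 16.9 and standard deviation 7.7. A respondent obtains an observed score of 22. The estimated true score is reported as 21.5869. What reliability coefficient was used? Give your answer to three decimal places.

0.919

T̂ = ρX + (1 − ρ)μ  ⇒  T̂ − μ = ρ(X − μ)
ρ = (T̂ − μ)/(X − μ) = (21.5869 − 16.9) / (22 − 16.9) = 4.6869 / 5.1 = 0.91900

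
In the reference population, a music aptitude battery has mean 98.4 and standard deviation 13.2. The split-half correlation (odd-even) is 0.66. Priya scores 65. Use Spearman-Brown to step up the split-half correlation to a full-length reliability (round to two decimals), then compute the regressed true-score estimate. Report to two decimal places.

Spearman-Brown: ρ = 2r/(1 + r) = 2(0.66)/(1 + 0.66) = 1.320/1.66 = 0.7952 → 0.80
T̂ = ρX + (1 − ρ)μ
  = 0.80 × 65 + 0.20 × 98.4
  = 52.00 + 19.680
  = 71.680
  ≈ 71.68

71.68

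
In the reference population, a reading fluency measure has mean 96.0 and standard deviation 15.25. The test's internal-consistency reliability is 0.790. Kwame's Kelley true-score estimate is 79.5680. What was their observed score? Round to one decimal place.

75.2

T̂ = ρX + (1 − ρ)μ  ⇒  X = (T̂ − (1 − ρ)μ) / ρ
X = (79.5680 − 0.210 × 96.0) / 0.790 = (79.5680 − 20.1600) / 0.790 = 59.4080 / 0.790 = 75.200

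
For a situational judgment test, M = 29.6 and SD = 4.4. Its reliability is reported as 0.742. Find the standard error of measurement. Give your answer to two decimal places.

2.23

SEM = SD · √(1 − ρ) = 4.4 × √0.258 = 4.4 × 0.5079 = 2.235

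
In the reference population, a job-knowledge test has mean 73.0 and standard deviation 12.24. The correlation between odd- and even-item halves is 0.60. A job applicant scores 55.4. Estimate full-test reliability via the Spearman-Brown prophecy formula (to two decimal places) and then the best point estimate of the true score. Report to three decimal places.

59.800

Spearman-Brown: ρ = 2r/(1 + r) = 2(0.60)/(1 + 0.60) = 1.200/1.60 = 0.7500 → 0.75
T̂ = 0.75(55.4) + 0.25(73.0) = 41.550 + 18.250 = 59.8000 → 59.800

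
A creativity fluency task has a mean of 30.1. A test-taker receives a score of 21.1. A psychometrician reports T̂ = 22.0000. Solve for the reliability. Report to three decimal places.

0.900

T̂ = ρX + (1 − ρ)μ  ⇒  T̂ − μ = ρ(X − μ)
ρ = (T̂ − μ)/(X − μ) = (22.0000 − 30.1) / (21.1 − 30.1) = -8.1000 / -9.0 = 0.90000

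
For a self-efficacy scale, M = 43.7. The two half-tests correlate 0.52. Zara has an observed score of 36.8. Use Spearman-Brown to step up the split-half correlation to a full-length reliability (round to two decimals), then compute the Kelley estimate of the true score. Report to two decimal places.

Spearman-Brown: ρ = 2r/(1 + r) = 2(0.52)/(1 + 0.52) = 1.040/1.52 = 0.6842 → 0.68
T̂ = ρX + (1 − ρ)μ
  = 0.68 × 36.8 + 0.32 × 43.7
  = 25.024 + 13.984
  = 39.008
  ≈ 39.01

39.01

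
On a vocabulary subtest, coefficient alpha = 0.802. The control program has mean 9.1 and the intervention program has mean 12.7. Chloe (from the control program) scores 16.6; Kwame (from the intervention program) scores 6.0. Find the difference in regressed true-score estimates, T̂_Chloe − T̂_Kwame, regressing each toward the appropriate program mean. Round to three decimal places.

T̂_Chloe = 0.802(16.6) + 0.198(9.1) = 15.11500
T̂_Kwame = 0.802(6.0) + 0.198(12.7) = 7.32660
Difference = 15.11500 − 7.32660 = 7.78840

7.788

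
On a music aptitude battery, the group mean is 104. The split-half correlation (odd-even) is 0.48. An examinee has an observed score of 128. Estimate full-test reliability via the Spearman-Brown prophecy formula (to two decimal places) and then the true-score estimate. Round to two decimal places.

119.60

Spearman-Brown: ρ = 2r/(1 + r) = 2(0.48)/(1 + 0.48) = 0.960/1.48 = 0.6486 → 0.65
T̂ = ρX + (1 − ρ)μ
  = 0.65 × 128 + 0.35 × 104
  = 83.20 + 36.40
  = 119.600
  ≈ 119.60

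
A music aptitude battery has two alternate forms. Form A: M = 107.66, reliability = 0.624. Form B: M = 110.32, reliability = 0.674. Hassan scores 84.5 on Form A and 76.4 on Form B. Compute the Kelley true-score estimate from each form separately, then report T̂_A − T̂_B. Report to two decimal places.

T̂_A = 0.624(84.5) + 0.376(107.66) = 93.2082
T̂_B = 0.674(76.4) + 0.326(110.32) = 87.4579
T̂_A − T̂_B = 5.7502

5.75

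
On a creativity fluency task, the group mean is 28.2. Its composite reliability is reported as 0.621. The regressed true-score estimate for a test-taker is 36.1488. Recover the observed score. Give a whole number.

41

T̂ = ρX + (1 − ρ)μ  ⇒  X = (T̂ − (1 − ρ)μ) / ρ
X = (36.1488 − 0.379 × 28.2) / 0.621 = (36.1488 − 10.6878) / 0.621 = 25.4610 / 0.621 = 41.00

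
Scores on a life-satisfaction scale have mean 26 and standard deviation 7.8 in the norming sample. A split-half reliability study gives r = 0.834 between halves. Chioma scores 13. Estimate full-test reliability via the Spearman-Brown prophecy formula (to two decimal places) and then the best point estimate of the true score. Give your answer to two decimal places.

Spearman-Brown: ρ = 2r/(1 + r) = 2(0.834)/(1 + 0.834) = 1.6680/1.834 = 0.9095 → 0.91
Weight the observed score by reliability and the mean by (1 − reliability): T̂ = 0.91·13 + 0.09·26 = 11.83 + 2.34 = 14.170.

14.17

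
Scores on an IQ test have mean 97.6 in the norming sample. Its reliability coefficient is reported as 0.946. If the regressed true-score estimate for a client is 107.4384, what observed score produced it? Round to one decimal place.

108.0

T̂ = ρX + (1 − ρ)μ  ⇒  X = (T̂ − (1 − ρ)μ) / ρ
X = (107.4384 − 0.054 × 97.6) / 0.946 = (107.4384 − 5.2704) / 0.946 = 102.1680 / 0.946 = 108.000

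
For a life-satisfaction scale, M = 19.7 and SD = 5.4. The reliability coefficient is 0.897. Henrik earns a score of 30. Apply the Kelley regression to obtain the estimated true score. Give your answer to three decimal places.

28.939

T̂ = 0.897(30) + 0.103(19.7) = 26.910 + 2.0291 = 28.9391 → 28.939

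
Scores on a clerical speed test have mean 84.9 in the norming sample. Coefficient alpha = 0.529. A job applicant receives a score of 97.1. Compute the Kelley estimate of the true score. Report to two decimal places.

91.35

T̂ = 0.529(97.1) + 0.471(84.9) = 51.3659 + 39.9879 = 91.354 → 91.35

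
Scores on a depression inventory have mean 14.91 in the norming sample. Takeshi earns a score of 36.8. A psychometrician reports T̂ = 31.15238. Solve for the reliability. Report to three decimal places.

0.742

T̂ = ρX + (1 − ρ)μ  ⇒  T̂ − μ = ρ(X − μ)
ρ = (T̂ − μ)/(X − μ) = (31.15238 − 14.91) / (36.8 − 14.91) = 16.24238 / 21.89 = 0.74200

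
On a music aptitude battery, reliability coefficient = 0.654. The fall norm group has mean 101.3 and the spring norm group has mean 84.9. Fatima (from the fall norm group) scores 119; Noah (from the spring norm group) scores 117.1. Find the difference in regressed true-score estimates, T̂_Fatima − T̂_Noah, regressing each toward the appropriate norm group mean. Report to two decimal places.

6.92

T̂_Fatima = 0.654(119) + 0.346(101.3) = 112.8758
T̂_Noah = 0.654(117.1) + 0.346(84.9) = 105.9588
Difference = 112.8758 − 105.9588 = 6.9170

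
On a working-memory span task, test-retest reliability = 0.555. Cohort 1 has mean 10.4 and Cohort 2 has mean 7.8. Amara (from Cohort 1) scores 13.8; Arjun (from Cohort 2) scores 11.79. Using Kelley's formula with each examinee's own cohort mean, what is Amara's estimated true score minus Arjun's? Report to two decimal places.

2.27

T̂_Amara = 0.555(13.8) + 0.445(10.4) = 12.2870
T̂_Arjun = 0.555(11.79) + 0.445(7.8) = 10.0145
Difference = 12.2870 − 10.0145 = 2.2725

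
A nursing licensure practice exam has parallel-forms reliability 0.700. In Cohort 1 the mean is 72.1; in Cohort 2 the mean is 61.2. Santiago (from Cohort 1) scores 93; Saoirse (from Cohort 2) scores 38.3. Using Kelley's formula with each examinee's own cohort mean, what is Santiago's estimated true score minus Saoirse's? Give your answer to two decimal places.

41.56

T̂_Santiago = 0.700(93) + 0.300(72.1) = 86.7300
T̂_Saoirse = 0.700(38.3) + 0.300(61.2) = 45.1700
Difference = 86.7300 − 45.1700 = 41.5600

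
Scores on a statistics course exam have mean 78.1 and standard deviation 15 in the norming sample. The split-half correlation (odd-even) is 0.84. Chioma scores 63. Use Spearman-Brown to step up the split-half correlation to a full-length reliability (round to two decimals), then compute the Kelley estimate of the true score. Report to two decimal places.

64.36

Spearman-Brown: ρ = 2r/(1 + r) = 2(0.84)/(1 + 0.84) = 1.680/1.84 = 0.9130 → 0.91
T̂ = ρX + (1 − ρ)μ
  = 0.91 × 63 + 0.09 × 78.1
  = 57.33 + 7.029
  = 64.359
  ≈ 64.36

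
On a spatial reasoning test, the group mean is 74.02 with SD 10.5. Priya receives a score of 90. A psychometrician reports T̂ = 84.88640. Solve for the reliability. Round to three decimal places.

T̂ = ρX + (1 − ρ)μ  ⇒  T̂ − μ = ρ(X − μ)
ρ = (T̂ − μ)/(X − μ) = (84.88640 − 74.02) / (90 − 74.02) = 10.86640 / 15.98 = 0.68000

0.680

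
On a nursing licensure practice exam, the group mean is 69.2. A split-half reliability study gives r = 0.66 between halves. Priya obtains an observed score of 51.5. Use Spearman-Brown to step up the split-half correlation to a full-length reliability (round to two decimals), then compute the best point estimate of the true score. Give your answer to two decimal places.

55.04

Spearman-Brown: ρ = 2r/(1 + r) = 2(0.66)/(1 + 0.66) = 1.320/1.66 = 0.7952 → 0.80
T̂ = ρX + (1 − ρ)μ
  = 0.80 × 51.5 + 0.20 × 69.2
  = 41.200 + 13.840
  = 55.040
  ≈ 55.04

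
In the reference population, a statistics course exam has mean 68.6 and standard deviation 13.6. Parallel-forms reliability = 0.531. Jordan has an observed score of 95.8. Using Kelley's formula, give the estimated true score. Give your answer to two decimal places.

T̂ = 0.531(95.8) + 0.469(68.6) = 50.8698 + 32.1734 = 83.043 → 83.04

83.04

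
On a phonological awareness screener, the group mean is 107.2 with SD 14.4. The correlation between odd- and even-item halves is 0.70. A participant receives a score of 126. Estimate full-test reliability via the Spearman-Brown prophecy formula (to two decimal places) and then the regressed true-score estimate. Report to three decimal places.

122.616

Spearman-Brown: ρ = 2r/(1 + r) = 2(0.70)/(1 + 0.70) = 1.400/1.70 = 0.8235 → 0.82
T̂ = ρX + (1 − ρ)μ
  = 0.82 × 126 + 0.18 × 107.2
  = 103.32 + 19.296
  = 122.6160
  ≈ 122.616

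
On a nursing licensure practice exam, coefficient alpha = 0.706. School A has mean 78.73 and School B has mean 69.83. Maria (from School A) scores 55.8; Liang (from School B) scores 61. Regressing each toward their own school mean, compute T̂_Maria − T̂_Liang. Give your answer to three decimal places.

T̂_Maria = 0.706(55.8) + 0.294(78.73) = 62.54142
T̂_Liang = 0.706(61) + 0.294(69.83) = 63.59602
Difference = 62.54142 − 63.59602 = -1.05460

-1.055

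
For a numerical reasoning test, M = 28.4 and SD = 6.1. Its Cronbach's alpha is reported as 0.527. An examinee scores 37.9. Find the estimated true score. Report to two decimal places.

T̂ = ρX + (1 − ρ)μ
  = 0.527 × 37.9 + 0.473 × 28.4
  = 19.9733 + 13.4332
  = 33.407
  ≈ 33.41

33.41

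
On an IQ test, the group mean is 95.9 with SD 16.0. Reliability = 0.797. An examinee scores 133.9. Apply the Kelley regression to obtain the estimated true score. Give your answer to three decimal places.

Weight the observed score by reliability and the mean by (1 − reliability): T̂ = 0.797·133.9 + 0.203·95.9 = 106.7183 + 19.4677 = 126.1860.

126.186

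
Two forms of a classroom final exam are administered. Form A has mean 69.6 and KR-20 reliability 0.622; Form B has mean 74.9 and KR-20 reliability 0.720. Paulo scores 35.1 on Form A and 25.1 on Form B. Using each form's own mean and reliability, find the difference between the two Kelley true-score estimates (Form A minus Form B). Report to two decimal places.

T̂_A = 0.622(35.1) + 0.378(69.6) = 48.1410
T̂_B = 0.720(25.1) + 0.280(74.9) = 39.0440
T̂_A − T̂_B = 9.0970

9.10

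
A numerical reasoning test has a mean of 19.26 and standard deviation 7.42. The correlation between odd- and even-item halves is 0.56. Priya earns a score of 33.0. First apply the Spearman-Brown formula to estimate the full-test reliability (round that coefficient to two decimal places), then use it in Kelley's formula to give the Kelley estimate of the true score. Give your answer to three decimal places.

29.153

Spearman-Brown: ρ = 2r/(1 + r) = 2(0.56)/(1 + 0.56) = 1.120/1.56 = 0.7179 → 0.72
T̂ = 0.72(33.0) + 0.28(19.26) = 23.760 + 5.3928 = 29.1528 → 29.153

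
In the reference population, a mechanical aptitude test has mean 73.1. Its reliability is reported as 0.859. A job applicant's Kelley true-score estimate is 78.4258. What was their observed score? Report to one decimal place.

79.3

T̂ = ρX + (1 − ρ)μ  ⇒  X = (T̂ − (1 − ρ)μ) / ρ
X = (78.4258 − 0.141 × 73.1) / 0.859 = (78.4258 − 10.3071) / 0.859 = 68.1187 / 0.859 = 79.300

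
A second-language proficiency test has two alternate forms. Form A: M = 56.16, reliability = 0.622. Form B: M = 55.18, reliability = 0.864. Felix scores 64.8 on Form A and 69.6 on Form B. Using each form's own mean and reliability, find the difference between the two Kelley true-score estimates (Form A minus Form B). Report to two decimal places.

T̂_A = 0.622(64.8) + 0.378(56.16) = 61.5341
T̂_B = 0.864(69.6) + 0.136(55.18) = 67.6389
T̂_A − T̂_B = -6.1048

-6.10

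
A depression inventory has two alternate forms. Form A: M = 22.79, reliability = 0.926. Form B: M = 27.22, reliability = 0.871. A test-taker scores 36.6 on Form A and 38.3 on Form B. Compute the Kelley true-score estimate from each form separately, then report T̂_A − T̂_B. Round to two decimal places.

-1.29

T̂_A = 0.926(36.6) + 0.074(22.79) = 35.5781
T̂_B = 0.871(38.3) + 0.129(27.22) = 36.8707
T̂_A − T̂_B = -1.2926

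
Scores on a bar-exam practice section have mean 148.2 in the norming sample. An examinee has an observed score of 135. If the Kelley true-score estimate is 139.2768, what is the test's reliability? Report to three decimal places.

T̂ = ρX + (1 − ρ)μ  ⇒  T̂ − μ = ρ(X − μ)
ρ = (T̂ − μ)/(X − μ) = (139.2768 − 148.2) / (135 − 148.2) = -8.9232 / -13.2 = 0.67600

0.676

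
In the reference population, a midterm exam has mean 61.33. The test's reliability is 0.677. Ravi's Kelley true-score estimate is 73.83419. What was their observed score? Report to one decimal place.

T̂ = ρX + (1 − ρ)μ  ⇒  X = (T̂ − (1 − ρ)μ) / ρ
X = (73.83419 − 0.323 × 61.33) / 0.677 = (73.83419 − 19.80959) / 0.677 = 54.02460 / 0.677 = 79.800

79.8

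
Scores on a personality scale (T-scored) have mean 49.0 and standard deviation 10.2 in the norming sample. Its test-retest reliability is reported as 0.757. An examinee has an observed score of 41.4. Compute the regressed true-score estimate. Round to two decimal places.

T̂ = ρX + (1 − ρ)μ
  = 0.757 × 41.4 + 0.243 × 49.0
  = 31.3398 + 11.9070
  = 43.247
  ≈ 43.25

43.25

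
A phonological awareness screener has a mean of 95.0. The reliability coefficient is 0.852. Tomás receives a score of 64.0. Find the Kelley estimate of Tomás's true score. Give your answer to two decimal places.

Kelley's formula gives T̂ = 0.852·64.0 + 0.148·95.0 = 54.5280 + 14.0600 = 68.588.

68.59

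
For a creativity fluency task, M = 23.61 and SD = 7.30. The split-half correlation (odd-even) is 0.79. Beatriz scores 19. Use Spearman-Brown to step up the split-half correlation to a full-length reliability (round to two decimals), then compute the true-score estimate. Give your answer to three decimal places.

Spearman-Brown: ρ = 2r/(1 + r) = 2(0.79)/(1 + 0.79) = 1.580/1.79 = 0.8827 → 0.88
T̂ = 0.88(19) + 0.12(23.61) = 16.72 + 2.8332 = 19.5532 → 19.553

19.553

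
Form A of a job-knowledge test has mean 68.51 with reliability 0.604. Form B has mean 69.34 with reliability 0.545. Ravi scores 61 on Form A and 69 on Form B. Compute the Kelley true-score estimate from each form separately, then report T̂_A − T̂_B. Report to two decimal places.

T̂_A = 0.604(61) + 0.396(68.51) = 63.9740
T̂_B = 0.545(69) + 0.455(69.34) = 69.1547
T̂_A − T̂_B = -5.1807

-5.18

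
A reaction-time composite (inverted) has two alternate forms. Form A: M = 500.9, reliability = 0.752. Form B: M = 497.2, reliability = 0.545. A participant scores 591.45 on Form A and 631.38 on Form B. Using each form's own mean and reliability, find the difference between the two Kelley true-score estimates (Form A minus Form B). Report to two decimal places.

-1.33

T̂_A = 0.752(591.45) + 0.248(500.9) = 568.9936
T̂_B = 0.545(631.38) + 0.455(497.2) = 570.3281
T̂_A − T̂_B = -1.3345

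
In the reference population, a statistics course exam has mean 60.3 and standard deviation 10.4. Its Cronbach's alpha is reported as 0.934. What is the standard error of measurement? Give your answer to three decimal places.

2.672

SEM = SD · √(1 − ρ) = 10.4 × √0.066 = 10.4 × 0.2569 = 2.6718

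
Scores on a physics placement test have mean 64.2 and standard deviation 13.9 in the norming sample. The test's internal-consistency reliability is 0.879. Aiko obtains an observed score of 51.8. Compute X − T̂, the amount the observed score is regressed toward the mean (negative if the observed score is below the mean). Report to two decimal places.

Weight the observed score by reliability and the mean by (1 − reliability): T̂ = 0.879·51.8 + 0.121·64.2 = 45.5322 + 7.7682 = 53.3004.
X − T̂ = 51.8 − 53.300 = -1.500 → -1.50

-1.50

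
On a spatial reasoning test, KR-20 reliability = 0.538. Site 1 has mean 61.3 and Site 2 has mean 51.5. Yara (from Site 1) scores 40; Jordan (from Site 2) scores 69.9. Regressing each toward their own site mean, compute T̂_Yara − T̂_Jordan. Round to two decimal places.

-11.56

T̂_Yara = 0.538(40) + 0.462(61.3) = 49.8406
T̂_Jordan = 0.538(69.9) + 0.462(51.5) = 61.3992
Difference = 49.8406 − 61.3992 = -11.5586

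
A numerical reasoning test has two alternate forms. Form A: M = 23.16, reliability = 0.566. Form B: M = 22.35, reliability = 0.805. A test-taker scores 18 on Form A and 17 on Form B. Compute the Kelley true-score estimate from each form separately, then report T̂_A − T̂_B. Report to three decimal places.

T̂_A = 0.566(18) + 0.434(23.16) = 20.23944
T̂_B = 0.805(17) + 0.195(22.35) = 18.04325
T̂_A − T̂_B = 2.19619

2.196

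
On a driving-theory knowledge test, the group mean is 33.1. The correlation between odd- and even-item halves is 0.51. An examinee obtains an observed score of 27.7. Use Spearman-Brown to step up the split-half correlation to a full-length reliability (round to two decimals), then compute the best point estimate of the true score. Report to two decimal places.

29.43

Spearman-Brown: ρ = 2r/(1 + r) = 2(0.51)/(1 + 0.51) = 1.020/1.51 = 0.6755 → 0.68
T̂ = 0.68(27.7) + 0.32(33.1) = 18.836 + 10.592 = 29.428 → 29.43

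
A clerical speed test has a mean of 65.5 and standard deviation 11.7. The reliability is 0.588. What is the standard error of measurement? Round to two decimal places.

SEM = SD · √(1 − ρ) = 11.7 × √0.412 = 11.7 × 0.6419 = 7.510

7.51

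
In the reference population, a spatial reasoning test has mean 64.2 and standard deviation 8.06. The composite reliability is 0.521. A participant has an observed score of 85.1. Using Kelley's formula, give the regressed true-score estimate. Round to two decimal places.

75.09

T̂ = 0.521(85.1) + 0.479(64.2) = 44.3371 + 30.7518 = 75.089 → 75.09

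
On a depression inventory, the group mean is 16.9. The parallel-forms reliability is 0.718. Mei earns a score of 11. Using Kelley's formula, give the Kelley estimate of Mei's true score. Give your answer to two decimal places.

T̂ = 0.718(11) + 0.282(16.9) = 7.898 + 4.7658 = 12.664 → 12.66

12.66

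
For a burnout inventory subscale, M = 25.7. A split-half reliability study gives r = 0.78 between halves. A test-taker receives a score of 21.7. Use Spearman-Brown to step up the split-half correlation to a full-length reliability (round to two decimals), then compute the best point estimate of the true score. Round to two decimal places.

Spearman-Brown: ρ = 2r/(1 + r) = 2(0.78)/(1 + 0.78) = 1.560/1.78 = 0.8764 → 0.88
Weight the observed score by reliability and the mean by (1 − reliability): T̂ = 0.88·21.7 + 0.12·25.7 = 19.096 + 3.084 = 22.180.

22.18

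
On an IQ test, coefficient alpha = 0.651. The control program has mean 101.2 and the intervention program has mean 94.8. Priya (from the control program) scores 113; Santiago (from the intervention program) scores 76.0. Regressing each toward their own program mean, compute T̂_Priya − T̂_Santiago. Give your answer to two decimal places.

26.32

T̂_Priya = 0.651(113) + 0.349(101.2) = 108.8818
T̂_Santiago = 0.651(76.0) + 0.349(94.8) = 82.5612
Difference = 108.8818 − 82.5612 = 26.3206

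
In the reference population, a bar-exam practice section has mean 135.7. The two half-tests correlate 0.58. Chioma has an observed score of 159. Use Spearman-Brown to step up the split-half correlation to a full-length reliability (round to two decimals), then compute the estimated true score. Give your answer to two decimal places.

152.71

Spearman-Brown: ρ = 2r/(1 + r) = 2(0.58)/(1 + 0.58) = 1.160/1.58 = 0.7342 → 0.73
T̂ = ρX + (1 − ρ)μ
  = 0.73 × 159 + 0.27 × 135.7
  = 116.07 + 36.639
  = 152.709
  ≈ 152.71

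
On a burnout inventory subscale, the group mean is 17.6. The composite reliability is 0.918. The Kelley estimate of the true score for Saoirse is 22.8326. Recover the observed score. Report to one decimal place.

T̂ = ρX + (1 − ρ)μ  ⇒  X = (T̂ − (1 − ρ)μ) / ρ
X = (22.8326 − 0.082 × 17.6) / 0.918 = (22.8326 − 1.4432) / 0.918 = 21.3894 / 0.918 = 23.300

23.3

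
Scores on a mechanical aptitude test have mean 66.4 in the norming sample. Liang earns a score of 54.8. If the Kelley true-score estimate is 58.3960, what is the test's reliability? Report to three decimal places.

0.690

T̂ = ρX + (1 − ρ)μ  ⇒  T̂ − μ = ρ(X − μ)
ρ = (T̂ − μ)/(X − μ) = (58.3960 − 66.4) / (54.8 − 66.4) = -8.0040 / -11.6 = 0.69000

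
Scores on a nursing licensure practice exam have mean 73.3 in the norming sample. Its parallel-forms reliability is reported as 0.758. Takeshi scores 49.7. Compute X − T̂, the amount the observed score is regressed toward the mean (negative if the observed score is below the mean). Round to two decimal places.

Weight the observed score by reliability and the mean by (1 − reliability): T̂ = 0.758·49.7 + 0.242·73.3 = 37.6726 + 17.7386 = 55.4112.
X − T̂ = 49.7 − 55.411 = -5.711 → -5.71

-5.71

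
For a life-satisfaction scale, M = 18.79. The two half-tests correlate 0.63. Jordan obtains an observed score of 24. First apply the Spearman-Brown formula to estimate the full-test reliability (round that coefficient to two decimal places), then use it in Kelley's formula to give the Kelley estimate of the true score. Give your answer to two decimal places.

22.80

Spearman-Brown: ρ = 2r/(1 + r) = 2(0.63)/(1 + 0.63) = 1.260/1.63 = 0.7730 → 0.77
T̂ = ρX + (1 − ρ)μ
  = 0.77 × 24 + 0.23 × 18.79
  = 18.48 + 4.3217
  = 22.802
  ≈ 22.80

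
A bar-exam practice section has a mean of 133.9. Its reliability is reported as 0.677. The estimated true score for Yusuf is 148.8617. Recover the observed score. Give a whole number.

156

T̂ = ρX + (1 − ρ)μ  ⇒  X = (T̂ − (1 − ρ)μ) / ρ
X = (148.8617 − 0.323 × 133.9) / 0.677 = (148.8617 − 43.2497) / 0.677 = 105.6120 / 0.677 = 156.00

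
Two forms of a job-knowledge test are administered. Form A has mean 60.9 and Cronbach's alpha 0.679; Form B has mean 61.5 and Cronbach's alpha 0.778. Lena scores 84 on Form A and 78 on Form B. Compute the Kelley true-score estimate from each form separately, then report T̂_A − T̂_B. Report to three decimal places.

T̂_A = 0.679(84) + 0.321(60.9) = 76.58490
T̂_B = 0.778(78) + 0.222(61.5) = 74.33700
T̂_A − T̂_B = 2.24790

2.248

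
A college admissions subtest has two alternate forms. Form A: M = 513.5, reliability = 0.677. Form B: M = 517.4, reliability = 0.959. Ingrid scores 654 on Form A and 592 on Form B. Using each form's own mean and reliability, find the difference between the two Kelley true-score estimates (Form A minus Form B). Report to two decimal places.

19.68

T̂_A = 0.677(654) + 0.323(513.5) = 608.6185
T̂_B = 0.959(592) + 0.041(517.4) = 588.9414
T̂_A − T̂_B = 19.6771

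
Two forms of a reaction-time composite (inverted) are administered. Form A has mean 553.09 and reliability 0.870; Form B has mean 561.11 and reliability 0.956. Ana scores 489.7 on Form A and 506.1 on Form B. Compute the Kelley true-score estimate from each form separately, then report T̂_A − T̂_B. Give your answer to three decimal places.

T̂_A = 0.870(489.7) + 0.130(553.09) = 497.94070
T̂_B = 0.956(506.1) + 0.044(561.11) = 508.52044
T̂_A − T̂_B = -10.57974

-10.580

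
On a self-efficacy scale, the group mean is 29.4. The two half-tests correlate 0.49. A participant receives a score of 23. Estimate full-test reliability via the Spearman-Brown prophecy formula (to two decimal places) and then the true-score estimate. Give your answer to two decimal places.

25.18

Spearman-Brown: ρ = 2r/(1 + r) = 2(0.49)/(1 + 0.49) = 0.980/1.49 = 0.6577 → 0.66
T̂ = ρX + (1 − ρ)μ
  = 0.66 × 23 + 0.34 × 29.4
  = 15.18 + 9.996
  = 25.176
  ≈ 25.18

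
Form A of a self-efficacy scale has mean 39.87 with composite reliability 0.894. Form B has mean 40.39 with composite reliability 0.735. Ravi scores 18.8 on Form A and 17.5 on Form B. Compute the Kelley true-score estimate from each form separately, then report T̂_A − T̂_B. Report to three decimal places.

-2.532

T̂_A = 0.894(18.8) + 0.106(39.87) = 21.03342
T̂_B = 0.735(17.5) + 0.265(40.39) = 23.56585
T̂_A − T̂_B = -2.53243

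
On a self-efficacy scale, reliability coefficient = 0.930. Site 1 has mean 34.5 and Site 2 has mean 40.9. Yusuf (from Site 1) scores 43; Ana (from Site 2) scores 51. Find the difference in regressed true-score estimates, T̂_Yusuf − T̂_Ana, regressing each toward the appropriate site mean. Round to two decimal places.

-7.89

T̂_Yusuf = 0.930(43) + 0.070(34.5) = 42.4050
T̂_Ana = 0.930(51) + 0.070(40.9) = 50.2930
Difference = 42.4050 − 50.2930 = -7.8880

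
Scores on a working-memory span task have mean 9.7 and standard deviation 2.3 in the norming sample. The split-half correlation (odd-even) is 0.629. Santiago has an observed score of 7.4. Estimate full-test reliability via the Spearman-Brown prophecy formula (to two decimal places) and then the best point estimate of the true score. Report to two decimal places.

7.93

Spearman-Brown: ρ = 2r/(1 + r) = 2(0.629)/(1 + 0.629) = 1.2580/1.629 = 0.7723 → 0.77
T̂ = 0.77(7.4) + 0.23(9.7) = 5.698 + 2.231 = 7.929 → 7.93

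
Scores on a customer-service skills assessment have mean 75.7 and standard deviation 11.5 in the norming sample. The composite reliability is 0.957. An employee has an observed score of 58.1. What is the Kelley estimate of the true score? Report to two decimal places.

58.86

T̂ = 0.957(58.1) + 0.043(75.7) = 55.6017 + 3.2551 = 58.857 → 58.86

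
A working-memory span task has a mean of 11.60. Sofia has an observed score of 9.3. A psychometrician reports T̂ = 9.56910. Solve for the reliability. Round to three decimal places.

T̂ = ρX + (1 − ρ)μ  ⇒  T̂ − μ = ρ(X − μ)
ρ = (T̂ − μ)/(X − μ) = (9.56910 − 11.60) / (9.3 − 11.60) = -2.03090 / -2.30 = 0.88300

0.883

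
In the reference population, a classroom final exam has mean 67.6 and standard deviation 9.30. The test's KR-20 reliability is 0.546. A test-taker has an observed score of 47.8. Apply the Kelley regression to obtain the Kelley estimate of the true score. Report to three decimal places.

T̂ = ρX + (1 − ρ)μ
  = 0.546 × 47.8 + 0.454 × 67.6
  = 26.0988 + 30.6904
  = 56.7892
  ≈ 56.789

56.789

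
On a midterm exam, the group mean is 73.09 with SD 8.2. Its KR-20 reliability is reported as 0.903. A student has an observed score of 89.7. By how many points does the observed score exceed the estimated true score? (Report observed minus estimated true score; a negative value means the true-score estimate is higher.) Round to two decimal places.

1.61

Kelley's formula gives T̂ = 0.903·89.7 + 0.097·73.09 = 80.9991 + 7.08973 = 88.0888.
X − T̂ = 89.7 − 88.089 = 1.611 → 1.61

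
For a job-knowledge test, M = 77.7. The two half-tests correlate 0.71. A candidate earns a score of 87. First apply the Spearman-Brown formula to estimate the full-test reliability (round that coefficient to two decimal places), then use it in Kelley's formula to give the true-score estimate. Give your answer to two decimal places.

85.42

Spearman-Brown: ρ = 2r/(1 + r) = 2(0.71)/(1 + 0.71) = 1.420/1.71 = 0.8304 → 0.83
Kelley's formula gives T̂ = 0.83·87 + 0.17·77.7 = 72.21 + 13.209 = 85.419.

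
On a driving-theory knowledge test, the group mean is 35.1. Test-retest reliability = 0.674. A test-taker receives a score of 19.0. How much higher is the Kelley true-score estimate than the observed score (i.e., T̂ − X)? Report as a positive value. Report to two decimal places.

5.25

T̂ = 0.674(19.0) + 0.326(35.1) = 12.8060 + 11.4426 = 24.2486 → 24.249
T̂ − X = 24.249 − 19.0 = 5.249 → 5.25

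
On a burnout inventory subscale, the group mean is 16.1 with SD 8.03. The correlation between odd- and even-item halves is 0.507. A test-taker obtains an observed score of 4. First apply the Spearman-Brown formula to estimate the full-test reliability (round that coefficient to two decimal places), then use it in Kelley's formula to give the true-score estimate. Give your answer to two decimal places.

Spearman-Brown: ρ = 2r/(1 + r) = 2(0.507)/(1 + 0.507) = 1.0140/1.507 = 0.6729 → 0.67
Regress the observed score toward the mean by the unreliability: T̂ = 0.67·4 + 0.33·16.1 = 2.68 + 5.313 = 7.993.

7.99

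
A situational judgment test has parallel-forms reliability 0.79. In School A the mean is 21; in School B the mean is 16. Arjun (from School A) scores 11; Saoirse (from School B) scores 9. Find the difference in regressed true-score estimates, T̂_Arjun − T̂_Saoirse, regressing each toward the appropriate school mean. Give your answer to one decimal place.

T̂_Arjun = 0.79(11) + 0.21(21) = 13.100
T̂_Saoirse = 0.79(9) + 0.21(16) = 10.470
Difference = 13.100 − 10.470 = 2.630

2.6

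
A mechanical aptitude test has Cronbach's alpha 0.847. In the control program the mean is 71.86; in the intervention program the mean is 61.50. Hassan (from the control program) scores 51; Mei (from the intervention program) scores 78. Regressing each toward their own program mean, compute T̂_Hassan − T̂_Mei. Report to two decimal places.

-21.28

T̂_Hassan = 0.847(51) + 0.153(71.86) = 54.1916
T̂_Mei = 0.847(78) + 0.153(61.50) = 75.4755
Difference = 54.1916 − 75.4755 = -21.2839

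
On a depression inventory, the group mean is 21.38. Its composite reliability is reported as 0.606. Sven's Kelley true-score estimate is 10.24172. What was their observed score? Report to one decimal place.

3.0

T̂ = ρX + (1 − ρ)μ  ⇒  X = (T̂ − (1 − ρ)μ) / ρ
X = (10.24172 − 0.394 × 21.38) / 0.606 = (10.24172 − 8.42372) / 0.606 = 1.81800 / 0.606 = 3.000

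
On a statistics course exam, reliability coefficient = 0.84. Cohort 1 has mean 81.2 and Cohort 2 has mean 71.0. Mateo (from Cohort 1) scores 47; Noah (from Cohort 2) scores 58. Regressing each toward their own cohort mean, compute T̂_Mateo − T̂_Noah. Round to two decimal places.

T̂_Mateo = 0.84(47) + 0.16(81.2) = 52.4720
T̂_Noah = 0.84(58) + 0.16(71.0) = 60.0800
Difference = 52.4720 − 60.0800 = -7.6080

-7.61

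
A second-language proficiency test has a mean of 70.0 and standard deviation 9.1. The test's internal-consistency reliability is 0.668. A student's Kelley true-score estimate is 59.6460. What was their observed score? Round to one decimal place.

T̂ = ρX + (1 − ρ)μ  ⇒  X = (T̂ − (1 − ρ)μ) / ρ
X = (59.6460 − 0.332 × 70.0) / 0.668 = (59.6460 − 23.2400) / 0.668 = 36.4060 / 0.668 = 54.500

54.5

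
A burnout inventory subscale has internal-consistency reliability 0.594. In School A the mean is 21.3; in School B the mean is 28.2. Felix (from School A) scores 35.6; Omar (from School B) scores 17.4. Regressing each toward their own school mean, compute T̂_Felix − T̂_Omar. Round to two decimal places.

8.01

T̂_Felix = 0.594(35.6) + 0.406(21.3) = 29.7942
T̂_Omar = 0.594(17.4) + 0.406(28.2) = 21.7848
Difference = 29.7942 − 21.7848 = 8.0094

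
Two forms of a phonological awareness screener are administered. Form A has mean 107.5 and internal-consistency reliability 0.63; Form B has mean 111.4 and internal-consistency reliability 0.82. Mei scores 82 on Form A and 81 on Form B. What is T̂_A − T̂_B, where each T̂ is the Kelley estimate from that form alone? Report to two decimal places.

4.96

T̂_A = 0.63(82) + 0.37(107.5) = 91.4350
T̂_B = 0.82(81) + 0.18(111.4) = 86.4720
T̂_A − T̂_B = 4.9630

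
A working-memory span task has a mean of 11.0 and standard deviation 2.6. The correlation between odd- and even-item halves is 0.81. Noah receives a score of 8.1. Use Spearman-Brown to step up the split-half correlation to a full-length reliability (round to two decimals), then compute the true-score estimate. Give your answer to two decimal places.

Spearman-Brown: ρ = 2r/(1 + r) = 2(0.81)/(1 + 0.81) = 1.620/1.81 = 0.8950 → 0.90
Kelley's formula gives T̂ = 0.90·8.1 + 0.10·11.0 = 7.290 + 1.100 = 8.390.

8.39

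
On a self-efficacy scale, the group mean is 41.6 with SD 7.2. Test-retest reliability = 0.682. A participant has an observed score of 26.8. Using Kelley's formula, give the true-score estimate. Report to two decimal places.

Regress the observed score toward the mean by the unreliability: T̂ = 0.682·26.8 + 0.318·41.6 = 18.2776 + 13.2288 = 31.506.

31.51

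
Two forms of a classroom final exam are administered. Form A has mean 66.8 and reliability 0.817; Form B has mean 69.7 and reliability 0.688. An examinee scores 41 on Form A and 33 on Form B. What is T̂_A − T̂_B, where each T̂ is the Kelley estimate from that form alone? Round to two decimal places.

1.27

T̂_A = 0.817(41) + 0.183(66.8) = 45.7214
T̂_B = 0.688(33) + 0.312(69.7) = 44.4504
T̂_A − T̂_B = 1.2710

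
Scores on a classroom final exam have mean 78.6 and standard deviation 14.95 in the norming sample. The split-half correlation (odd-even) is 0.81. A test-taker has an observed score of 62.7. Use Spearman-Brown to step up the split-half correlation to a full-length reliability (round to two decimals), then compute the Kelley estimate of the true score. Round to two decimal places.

Spearman-Brown: ρ = 2r/(1 + r) = 2(0.81)/(1 + 0.81) = 1.620/1.81 = 0.8950 → 0.90
T̂ = 0.90(62.7) + 0.10(78.6) = 56.430 + 7.860 = 64.290 → 64.29

64.29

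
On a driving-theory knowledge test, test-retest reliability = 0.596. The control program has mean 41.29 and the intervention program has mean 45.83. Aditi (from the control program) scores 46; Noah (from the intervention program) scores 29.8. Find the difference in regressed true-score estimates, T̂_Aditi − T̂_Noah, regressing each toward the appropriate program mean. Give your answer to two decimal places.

T̂_Aditi = 0.596(46) + 0.404(41.29) = 44.0972
T̂_Noah = 0.596(29.8) + 0.404(45.83) = 36.2761
Difference = 44.0972 − 36.2761 = 7.8210

7.82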